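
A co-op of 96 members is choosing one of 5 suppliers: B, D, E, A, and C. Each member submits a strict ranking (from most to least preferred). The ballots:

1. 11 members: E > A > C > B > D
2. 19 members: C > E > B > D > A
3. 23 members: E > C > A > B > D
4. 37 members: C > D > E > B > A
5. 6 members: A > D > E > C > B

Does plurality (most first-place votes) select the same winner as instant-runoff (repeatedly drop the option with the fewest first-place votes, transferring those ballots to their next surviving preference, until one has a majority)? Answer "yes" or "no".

Plurality — first-place votes: B 0, D 0, E 34, A 6, C 56. Winner: C.
Instant-runoff — R1 B 0, D 0, E 34, A 6, C 56 (C winner). Winner: C.
The two methods agree.

yes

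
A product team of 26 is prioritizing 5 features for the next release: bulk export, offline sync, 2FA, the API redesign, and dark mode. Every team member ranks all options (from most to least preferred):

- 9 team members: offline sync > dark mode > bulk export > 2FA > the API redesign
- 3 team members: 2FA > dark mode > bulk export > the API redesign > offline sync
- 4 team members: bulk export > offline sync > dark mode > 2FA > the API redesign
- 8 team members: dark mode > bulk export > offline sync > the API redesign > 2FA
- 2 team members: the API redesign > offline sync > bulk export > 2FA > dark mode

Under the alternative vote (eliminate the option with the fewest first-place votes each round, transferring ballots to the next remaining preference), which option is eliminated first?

Round 1: bulk export 4, offline sync 9, 2FA 3, the API redesign 2, dark mode 8. Eliminate the API redesign.

the API redesign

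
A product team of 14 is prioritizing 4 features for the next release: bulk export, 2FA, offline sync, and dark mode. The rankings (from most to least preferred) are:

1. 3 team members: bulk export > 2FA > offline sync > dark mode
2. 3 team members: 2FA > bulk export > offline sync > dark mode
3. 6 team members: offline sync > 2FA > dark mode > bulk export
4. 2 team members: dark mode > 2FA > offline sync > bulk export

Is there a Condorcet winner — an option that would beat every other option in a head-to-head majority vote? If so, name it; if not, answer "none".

2FA vs bulk export: 11–3 for 2FA.
2FA vs offline sync: 8–6 for 2FA.
2FA vs dark mode: 12–2 for 2FA.
2FA beats every other option head-to-head.

2FA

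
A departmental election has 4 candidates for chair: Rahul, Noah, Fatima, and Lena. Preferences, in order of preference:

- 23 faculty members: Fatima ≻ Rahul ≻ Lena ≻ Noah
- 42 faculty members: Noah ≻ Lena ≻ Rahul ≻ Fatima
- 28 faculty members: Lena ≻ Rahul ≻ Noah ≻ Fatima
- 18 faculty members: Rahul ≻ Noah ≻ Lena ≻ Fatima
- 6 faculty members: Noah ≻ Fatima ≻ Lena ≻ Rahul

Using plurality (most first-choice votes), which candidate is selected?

Noah

First-place votes: Rahul 18, Noah 48, Fatima 23, Lena 28.
Noah has the most first-place votes.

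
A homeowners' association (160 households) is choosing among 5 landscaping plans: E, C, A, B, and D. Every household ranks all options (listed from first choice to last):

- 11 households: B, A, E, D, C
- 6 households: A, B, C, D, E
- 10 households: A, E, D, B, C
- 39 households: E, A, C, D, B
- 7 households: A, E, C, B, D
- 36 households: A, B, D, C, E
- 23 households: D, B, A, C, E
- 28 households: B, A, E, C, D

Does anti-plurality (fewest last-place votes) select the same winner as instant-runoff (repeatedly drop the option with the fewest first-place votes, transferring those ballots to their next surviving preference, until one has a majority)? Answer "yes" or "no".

Anti-plurality — last-place votes: E 65, C 21, A 0, B 39, D 35. Winner: A.
Instant-runoff — R1 E 39, C 0, A 59, B 39, D 23 (C out); R2 E 39, A 59, B 39, D 23 (D out); R3 E 39, A 59, B 62 (E out); R4 A 98, B 62 (A winner). Winner: A.
The two methods agree.

yes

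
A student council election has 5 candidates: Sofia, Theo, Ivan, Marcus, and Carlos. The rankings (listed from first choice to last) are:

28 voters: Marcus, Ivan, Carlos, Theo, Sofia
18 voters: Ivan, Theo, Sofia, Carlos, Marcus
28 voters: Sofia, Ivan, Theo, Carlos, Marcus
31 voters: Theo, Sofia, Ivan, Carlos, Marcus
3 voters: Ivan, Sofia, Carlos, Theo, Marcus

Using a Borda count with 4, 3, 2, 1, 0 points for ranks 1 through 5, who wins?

Sofia: 28·0 + 18·2 + 28·4 + 31·3 + 3·3 = 250
Theo: 28·1 + 18·3 + 28·2 + 31·4 + 3·1 = 265
Ivan: 28·3 + 18·4 + 28·3 + 31·2 + 3·4 = 314
Marcus: 28·4 + 18·0 + 28·0 + 31·0 + 3·0 = 112
Carlos: 28·2 + 18·1 + 28·1 + 31·1 + 3·2 = 139
Ivan has the highest Borda score (314).

Ivan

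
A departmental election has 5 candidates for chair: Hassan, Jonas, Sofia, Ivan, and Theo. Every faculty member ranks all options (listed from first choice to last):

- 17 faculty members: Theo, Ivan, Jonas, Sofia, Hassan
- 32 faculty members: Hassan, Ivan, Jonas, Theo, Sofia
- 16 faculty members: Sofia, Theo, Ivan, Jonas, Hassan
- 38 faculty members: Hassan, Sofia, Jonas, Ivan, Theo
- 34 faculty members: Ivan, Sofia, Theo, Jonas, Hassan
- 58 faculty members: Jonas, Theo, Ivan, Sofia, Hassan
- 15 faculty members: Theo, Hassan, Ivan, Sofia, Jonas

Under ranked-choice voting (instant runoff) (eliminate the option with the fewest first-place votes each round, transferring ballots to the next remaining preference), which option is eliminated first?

Round 1: Hassan 70, Jonas 58, Sofia 16, Ivan 34, Theo 32. Eliminate Sofia.

Sofia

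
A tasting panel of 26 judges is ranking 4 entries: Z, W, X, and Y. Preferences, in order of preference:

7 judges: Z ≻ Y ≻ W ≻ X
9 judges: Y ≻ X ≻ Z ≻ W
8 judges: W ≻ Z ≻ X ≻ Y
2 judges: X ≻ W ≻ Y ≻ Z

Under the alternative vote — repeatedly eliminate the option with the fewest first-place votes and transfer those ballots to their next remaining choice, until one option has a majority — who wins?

Y

Round 1: Z 7, W 8, X 2, Y 9. Eliminate X.
Round 2: Z 7, W 10, Y 9. Eliminate Z.
Round 3: W 10, Y 16. Y has a majority.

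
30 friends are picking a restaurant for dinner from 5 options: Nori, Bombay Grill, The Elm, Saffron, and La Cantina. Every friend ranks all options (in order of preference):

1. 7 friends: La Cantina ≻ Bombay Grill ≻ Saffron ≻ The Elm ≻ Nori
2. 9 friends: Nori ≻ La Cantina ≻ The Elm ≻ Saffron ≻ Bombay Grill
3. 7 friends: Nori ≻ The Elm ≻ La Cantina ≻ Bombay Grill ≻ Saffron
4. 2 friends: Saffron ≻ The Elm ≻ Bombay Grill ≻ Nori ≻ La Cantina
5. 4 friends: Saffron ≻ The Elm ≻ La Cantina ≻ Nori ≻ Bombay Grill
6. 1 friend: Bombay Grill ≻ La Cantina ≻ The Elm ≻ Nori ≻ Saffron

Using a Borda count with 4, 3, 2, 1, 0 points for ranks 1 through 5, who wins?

Nori: 7·0 + 9·4 + 7·4 + 2·1 + 4·1 + 1·1 = 71
Bombay Grill: 7·3 + 9·0 + 7·1 + 2·2 + 4·0 + 1·4 = 36
The Elm: 7·1 + 9·2 + 7·3 + 2·3 + 4·3 + 1·2 = 66
Saffron: 7·2 + 9·1 + 7·0 + 2·4 + 4·4 + 1·0 = 47
La Cantina: 7·4 + 9·3 + 7·2 + 2·0 + 4·2 + 1·3 = 80
La Cantina has the highest Borda score (80).

La Cantina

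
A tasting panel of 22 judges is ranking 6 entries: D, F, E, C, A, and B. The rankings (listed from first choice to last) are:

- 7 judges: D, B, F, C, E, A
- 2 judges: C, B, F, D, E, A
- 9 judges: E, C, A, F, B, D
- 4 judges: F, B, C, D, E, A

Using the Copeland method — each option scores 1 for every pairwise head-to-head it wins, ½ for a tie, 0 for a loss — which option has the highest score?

D: beats E and A; loses to F, C, and B → score 2.
F: beats D, E, A, and B; ties C → score 4.5.
E: beats A; loses to D, F, C, and B → score 1.
C: beats D, E, and A; ties F and B → score 4.
A: loses to D, F, E, C, and B → score 0.
B: beats D, E, and A; ties C; loses to F → score 3.5.
F has the best pairwise record.

F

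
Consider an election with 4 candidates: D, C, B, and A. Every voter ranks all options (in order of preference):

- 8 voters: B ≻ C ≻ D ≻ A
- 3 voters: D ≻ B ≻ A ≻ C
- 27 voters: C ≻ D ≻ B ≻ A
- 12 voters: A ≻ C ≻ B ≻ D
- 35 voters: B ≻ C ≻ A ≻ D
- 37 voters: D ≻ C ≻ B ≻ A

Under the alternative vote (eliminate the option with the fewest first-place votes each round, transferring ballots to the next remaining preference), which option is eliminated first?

A

Round 1: D 40, C 27, B 43, A 12. Eliminate A.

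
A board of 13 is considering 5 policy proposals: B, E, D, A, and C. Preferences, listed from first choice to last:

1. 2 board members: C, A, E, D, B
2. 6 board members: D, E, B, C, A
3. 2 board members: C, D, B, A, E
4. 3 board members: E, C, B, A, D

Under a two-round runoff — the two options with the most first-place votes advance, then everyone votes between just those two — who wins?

Round 1 first-place votes: B 0, E 3, D 6, A 0, C 4.
D and C advance.
Runoff: D is preferred to C by 6 voters; C by 7.
C wins the runoff.

C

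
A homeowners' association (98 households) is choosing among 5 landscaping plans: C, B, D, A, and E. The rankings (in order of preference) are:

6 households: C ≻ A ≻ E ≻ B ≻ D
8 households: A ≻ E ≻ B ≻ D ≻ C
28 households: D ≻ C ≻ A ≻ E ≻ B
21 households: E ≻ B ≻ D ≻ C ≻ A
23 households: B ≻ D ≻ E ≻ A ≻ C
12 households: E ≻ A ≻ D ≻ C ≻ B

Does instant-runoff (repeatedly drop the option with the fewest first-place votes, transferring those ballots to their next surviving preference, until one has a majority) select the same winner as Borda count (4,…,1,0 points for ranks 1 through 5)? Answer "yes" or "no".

Instant-runoff — R1 C 6, B 23, D 28, A 8, E 33 (C out); R2 B 23, D 28, A 14, E 33 (A out); R3 B 23, D 28, E 47 (B out); R4 D 51, E 47 (D winner). Winner: D.
Borda — scores: C 141, B 177, D 255, A 165, E 242. Winner: D.
The two methods agree.

yes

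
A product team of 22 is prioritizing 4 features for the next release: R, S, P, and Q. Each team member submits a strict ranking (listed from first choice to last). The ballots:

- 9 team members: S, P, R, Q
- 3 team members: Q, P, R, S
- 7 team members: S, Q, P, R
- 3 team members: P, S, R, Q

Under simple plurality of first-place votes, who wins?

First-place votes: R 0, S 16, P 3, Q 3.
S has the most first-place votes.

S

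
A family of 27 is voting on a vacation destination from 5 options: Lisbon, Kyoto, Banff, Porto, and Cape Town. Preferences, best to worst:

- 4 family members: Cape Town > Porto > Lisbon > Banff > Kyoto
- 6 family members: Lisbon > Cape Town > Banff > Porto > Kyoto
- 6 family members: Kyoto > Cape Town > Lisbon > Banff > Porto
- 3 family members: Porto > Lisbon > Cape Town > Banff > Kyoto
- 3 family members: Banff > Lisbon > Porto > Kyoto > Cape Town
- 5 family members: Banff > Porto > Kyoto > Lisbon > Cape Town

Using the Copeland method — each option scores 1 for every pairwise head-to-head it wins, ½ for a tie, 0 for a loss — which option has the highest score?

Lisbon

Lisbon: beats Kyoto, Banff, Porto, and Cape Town → score 4.
Kyoto: beats Cape Town; loses to Lisbon, Banff, and Porto → score 1.
Banff: beats Kyoto and Porto; loses to Lisbon and Cape Town → score 2.
Porto: beats Kyoto; loses to Lisbon, Banff, and Cape Town → score 1.
Cape Town: beats Banff and Porto; loses to Lisbon and Kyoto → score 2.
Lisbon has the best pairwise record.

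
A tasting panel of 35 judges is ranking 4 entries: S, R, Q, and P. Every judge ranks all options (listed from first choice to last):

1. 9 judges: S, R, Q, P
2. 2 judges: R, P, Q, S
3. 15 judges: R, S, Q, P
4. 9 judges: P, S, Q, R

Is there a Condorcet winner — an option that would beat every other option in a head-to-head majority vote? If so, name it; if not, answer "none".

S

S vs R: 18–17 for S.
S vs Q: 33–2 for S.
S vs P: 24–11 for S.
S beats every other option head-to-head.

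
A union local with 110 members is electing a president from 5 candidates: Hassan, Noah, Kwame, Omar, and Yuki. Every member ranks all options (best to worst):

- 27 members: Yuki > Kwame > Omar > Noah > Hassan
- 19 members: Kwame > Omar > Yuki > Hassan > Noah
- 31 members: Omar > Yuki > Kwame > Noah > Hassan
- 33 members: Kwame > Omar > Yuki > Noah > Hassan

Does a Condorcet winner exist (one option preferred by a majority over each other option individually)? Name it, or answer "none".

none

Checking pairwise contests:
Noah beats Hassan 91–19.
Kwame beats Noah 110–0.
Yuki beats Kwame 58–52.
Kwame beats Omar 79–31.
Omar beats Yuki 83–27.
Every option loses at least one head-to-head, so there is no Condorcet winner.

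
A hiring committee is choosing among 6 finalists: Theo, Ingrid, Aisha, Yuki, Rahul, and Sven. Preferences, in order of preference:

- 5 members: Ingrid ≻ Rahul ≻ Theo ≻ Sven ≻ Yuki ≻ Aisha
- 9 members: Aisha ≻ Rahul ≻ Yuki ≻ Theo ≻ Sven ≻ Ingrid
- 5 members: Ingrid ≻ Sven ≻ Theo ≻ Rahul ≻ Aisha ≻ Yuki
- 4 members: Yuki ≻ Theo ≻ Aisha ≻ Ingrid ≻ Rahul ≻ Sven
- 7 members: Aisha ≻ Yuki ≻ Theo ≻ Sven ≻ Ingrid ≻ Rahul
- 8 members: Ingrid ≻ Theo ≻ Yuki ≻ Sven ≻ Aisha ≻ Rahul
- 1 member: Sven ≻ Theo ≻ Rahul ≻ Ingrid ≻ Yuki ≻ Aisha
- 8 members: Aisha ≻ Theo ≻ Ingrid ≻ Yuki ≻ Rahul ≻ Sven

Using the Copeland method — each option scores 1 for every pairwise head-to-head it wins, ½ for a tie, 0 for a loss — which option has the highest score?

Aisha

Theo: beats Ingrid, Yuki, Rahul, and Sven; loses to Aisha → score 4.
Ingrid: beats Yuki, Rahul, and Sven; loses to Theo and Aisha → score 3.
Aisha: beats Theo, Ingrid, Yuki, Rahul, and Sven → score 5.
Yuki: beats Rahul and Sven; loses to Theo, Ingrid, and Aisha → score 2.
Rahul: beats Sven; loses to Theo, Ingrid, Aisha, and Yuki → score 1.
Sven: loses to Theo, Ingrid, Aisha, Yuki, and Rahul → score 0.
Aisha has the best pairwise record.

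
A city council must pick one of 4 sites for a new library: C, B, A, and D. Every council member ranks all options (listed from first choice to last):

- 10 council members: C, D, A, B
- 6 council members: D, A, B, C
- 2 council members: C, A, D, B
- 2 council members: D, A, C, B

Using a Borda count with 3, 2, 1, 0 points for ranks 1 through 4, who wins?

C: 10·3 + 6·0 + 2·3 + 2·1 = 38
B: 10·0 + 6·1 + 2·0 + 2·0 = 6
A: 10·1 + 6·2 + 2·2 + 2·2 = 30
D: 10·2 + 6·3 + 2·1 + 2·3 = 46
D has the highest Borda score (46).

D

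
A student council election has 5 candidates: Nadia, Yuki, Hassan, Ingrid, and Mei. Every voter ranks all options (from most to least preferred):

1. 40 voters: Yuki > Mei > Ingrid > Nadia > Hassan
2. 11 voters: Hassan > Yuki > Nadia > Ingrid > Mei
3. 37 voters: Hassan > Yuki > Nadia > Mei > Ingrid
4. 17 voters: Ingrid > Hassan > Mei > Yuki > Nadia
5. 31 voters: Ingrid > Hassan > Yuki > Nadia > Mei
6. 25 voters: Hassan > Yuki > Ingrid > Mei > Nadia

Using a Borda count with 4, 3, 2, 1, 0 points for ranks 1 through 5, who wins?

Nadia: 40·1 + 11·2 + 37·2 + 17·0 + 31·1 + 25·0 = 167
Yuki: 40·4 + 11·3 + 37·3 + 17·1 + 31·2 + 25·3 = 458
Hassan: 40·0 + 11·4 + 37·4 + 17·3 + 31·3 + 25·4 = 436
Ingrid: 40·2 + 11·1 + 37·0 + 17·4 + 31·4 + 25·2 = 333
Mei: 40·3 + 11·0 + 37·1 + 17·2 + 31·0 + 25·1 = 216
Yuki has the highest Borda score (458).

Yuki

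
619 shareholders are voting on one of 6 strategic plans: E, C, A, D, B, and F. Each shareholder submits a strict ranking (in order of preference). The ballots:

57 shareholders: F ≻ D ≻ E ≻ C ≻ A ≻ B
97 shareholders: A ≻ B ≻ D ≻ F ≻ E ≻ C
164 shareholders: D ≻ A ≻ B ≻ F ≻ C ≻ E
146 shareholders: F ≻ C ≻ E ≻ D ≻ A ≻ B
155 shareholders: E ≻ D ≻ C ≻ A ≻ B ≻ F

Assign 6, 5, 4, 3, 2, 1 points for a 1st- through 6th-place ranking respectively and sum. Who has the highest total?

D

E: 57·4 + 97·2 + 164·1 + 146·4 + 155·6 = 2100
C: 57·3 + 97·1 + 164·2 + 146·5 + 155·4 = 1946
A: 57·2 + 97·6 + 164·5 + 146·2 + 155·3 = 2273
D: 57·5 + 97·4 + 164·6 + 146·3 + 155·5 = 2870
B: 57·1 + 97·5 + 164·4 + 146·1 + 155·2 = 1654
F: 57·6 + 97·3 + 164·3 + 146·6 + 155·1 = 2156
D has the highest Borda score (2870).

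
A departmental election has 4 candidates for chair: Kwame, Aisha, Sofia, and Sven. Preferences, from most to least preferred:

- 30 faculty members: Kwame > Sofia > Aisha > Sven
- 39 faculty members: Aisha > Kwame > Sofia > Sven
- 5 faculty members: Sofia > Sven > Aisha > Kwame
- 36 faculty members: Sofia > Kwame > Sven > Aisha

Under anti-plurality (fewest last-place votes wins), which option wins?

Sofia

Last-place votes: Kwame 5, Aisha 36, Sofia 0, Sven 69.
Sofia is ranked last by the fewest voters, so Sofia wins.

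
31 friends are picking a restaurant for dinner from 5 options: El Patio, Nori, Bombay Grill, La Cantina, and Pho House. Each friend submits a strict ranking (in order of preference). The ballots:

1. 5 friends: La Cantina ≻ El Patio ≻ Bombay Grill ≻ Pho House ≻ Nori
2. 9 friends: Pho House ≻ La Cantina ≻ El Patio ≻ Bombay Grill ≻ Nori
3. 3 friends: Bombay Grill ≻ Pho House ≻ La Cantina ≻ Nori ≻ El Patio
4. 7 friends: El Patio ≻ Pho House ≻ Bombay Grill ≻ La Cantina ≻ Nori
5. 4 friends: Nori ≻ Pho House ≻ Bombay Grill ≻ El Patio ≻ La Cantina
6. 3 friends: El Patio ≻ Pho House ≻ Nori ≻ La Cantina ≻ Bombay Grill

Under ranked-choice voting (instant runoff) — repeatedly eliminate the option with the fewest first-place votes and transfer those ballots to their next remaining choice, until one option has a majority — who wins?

Pho House

Round 1: El Patio 10, Nori 4, Bombay Grill 3, La Cantina 5, Pho House 9. Eliminate Bombay Grill.
Round 2: El Patio 10, Nori 4, La Cantina 5, Pho House 12. Eliminate Nori.
Round 3: El Patio 10, La Cantina 5, Pho House 16. Pho House has a majority.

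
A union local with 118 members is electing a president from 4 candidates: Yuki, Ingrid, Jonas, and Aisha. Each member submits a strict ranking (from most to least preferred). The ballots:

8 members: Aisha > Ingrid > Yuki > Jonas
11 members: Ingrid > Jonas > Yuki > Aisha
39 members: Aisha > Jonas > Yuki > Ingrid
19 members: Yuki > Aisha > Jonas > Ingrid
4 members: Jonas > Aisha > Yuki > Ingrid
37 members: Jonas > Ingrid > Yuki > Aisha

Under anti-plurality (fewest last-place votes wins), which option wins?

Last-place votes: Yuki 0, Ingrid 62, Jonas 8, Aisha 48.
Yuki is ranked last by the fewest voters, so Yuki wins.

Yuki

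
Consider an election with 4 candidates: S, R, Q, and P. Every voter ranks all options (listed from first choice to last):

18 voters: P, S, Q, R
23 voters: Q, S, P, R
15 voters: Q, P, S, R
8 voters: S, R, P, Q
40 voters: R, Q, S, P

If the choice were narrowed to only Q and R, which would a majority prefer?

Q

Voters preferring Q to R: 56; preferring R to Q: 48.
Q wins the head-to-head.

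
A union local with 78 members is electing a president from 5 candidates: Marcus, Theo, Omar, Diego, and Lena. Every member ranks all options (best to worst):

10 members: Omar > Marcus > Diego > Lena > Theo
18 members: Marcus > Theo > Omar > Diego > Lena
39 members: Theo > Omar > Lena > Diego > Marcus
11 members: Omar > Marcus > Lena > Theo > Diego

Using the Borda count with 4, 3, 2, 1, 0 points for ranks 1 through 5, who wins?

Marcus: 10·3 + 18·4 + 39·0 + 11·3 = 135
Theo: 10·0 + 18·3 + 39·4 + 11·1 = 221
Omar: 10·4 + 18·2 + 39·3 + 11·4 = 237
Diego: 10·2 + 18·1 + 39·1 + 11·0 = 77
Lena: 10·1 + 18·0 + 39·2 + 11·2 = 110
Omar has the highest Borda score (237).

Omar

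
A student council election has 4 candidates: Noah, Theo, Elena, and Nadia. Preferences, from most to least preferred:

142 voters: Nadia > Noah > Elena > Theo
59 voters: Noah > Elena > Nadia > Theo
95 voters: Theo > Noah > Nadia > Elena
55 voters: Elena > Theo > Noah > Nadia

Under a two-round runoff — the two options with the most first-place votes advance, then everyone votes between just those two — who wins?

Round 1 first-place votes: Noah 59, Theo 95, Elena 55, Nadia 142.
Nadia and Theo advance.
Runoff: Nadia is preferred to Theo by 201 voters; Theo by 150.
Nadia wins the runoff.

Nadia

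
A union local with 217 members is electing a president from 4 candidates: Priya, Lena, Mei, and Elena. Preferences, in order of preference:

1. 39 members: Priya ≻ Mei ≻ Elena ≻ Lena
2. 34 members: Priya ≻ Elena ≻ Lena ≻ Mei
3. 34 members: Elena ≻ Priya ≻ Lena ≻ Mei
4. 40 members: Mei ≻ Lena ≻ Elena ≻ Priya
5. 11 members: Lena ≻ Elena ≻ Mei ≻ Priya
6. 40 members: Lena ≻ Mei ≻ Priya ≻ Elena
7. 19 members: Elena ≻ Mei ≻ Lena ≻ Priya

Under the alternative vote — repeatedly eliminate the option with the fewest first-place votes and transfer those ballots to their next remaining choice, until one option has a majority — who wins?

Round 1: Priya 73, Lena 51, Mei 40, Elena 53. Eliminate Mei.
Round 2: Priya 73, Lena 91, Elena 53. Eliminate Elena.
Round 3: Priya 107, Lena 110. Lena has a majority.

Lena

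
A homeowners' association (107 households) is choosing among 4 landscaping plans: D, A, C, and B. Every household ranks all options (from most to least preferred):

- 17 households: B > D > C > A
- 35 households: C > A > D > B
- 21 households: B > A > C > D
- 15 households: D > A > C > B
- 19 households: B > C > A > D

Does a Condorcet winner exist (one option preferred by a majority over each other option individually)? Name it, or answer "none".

B vs D: 57–50 for B.
B vs A: 57–50 for B.
B vs C: 57–50 for B.
B beats every other option head-to-head.

B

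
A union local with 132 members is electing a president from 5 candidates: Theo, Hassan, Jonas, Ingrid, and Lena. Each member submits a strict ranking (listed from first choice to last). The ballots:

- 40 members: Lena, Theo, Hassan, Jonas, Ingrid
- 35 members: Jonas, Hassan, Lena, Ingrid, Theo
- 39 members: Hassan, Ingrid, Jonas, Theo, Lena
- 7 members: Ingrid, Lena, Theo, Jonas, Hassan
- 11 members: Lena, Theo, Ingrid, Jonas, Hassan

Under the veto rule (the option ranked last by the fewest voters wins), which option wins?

Last-place votes: Theo 35, Hassan 18, Jonas 0, Ingrid 40, Lena 39.
Jonas is ranked last by the fewest voters, so Jonas wins.

Jonas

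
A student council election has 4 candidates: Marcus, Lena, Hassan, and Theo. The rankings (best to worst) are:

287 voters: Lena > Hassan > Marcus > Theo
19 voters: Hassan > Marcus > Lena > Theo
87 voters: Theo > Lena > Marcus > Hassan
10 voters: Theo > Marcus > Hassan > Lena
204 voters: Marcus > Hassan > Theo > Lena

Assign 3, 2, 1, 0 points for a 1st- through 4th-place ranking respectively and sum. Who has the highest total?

Marcus: 287·1 + 19·2 + 87·1 + 10·2 + 204·3 = 1044
Lena: 287·3 + 19·1 + 87·2 + 10·0 + 204·0 = 1054
Hassan: 287·2 + 19·3 + 87·0 + 10·1 + 204·2 = 1049
Theo: 287·0 + 19·0 + 87·3 + 10·3 + 204·1 = 495
Lena has the highest Borda score (1054).

Lena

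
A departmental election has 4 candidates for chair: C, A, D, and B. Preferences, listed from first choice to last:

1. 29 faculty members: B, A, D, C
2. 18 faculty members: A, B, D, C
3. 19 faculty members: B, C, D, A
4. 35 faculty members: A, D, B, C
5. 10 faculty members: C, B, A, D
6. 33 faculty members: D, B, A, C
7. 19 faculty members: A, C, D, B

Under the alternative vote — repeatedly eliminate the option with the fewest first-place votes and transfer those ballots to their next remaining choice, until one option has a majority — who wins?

Round 1: C 10, A 72, D 33, B 48. Eliminate C.
Round 2: A 72, D 33, B 58. Eliminate D.
Round 3: A 72, B 91. B has a majority.

B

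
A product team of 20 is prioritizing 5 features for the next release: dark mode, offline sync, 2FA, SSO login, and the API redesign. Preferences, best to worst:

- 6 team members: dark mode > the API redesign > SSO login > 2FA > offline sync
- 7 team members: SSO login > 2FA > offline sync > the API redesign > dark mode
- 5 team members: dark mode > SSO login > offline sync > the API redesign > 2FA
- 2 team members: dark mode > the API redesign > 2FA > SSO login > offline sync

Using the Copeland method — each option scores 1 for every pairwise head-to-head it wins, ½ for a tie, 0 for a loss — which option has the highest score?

dark mode

dark mode: beats offline sync, 2FA, SSO login, and the API redesign → score 4.
offline sync: beats the API redesign; loses to dark mode, 2FA, and SSO login → score 1.
2FA: beats offline sync; loses to dark mode, SSO login, and the API redesign → score 1.
SSO login: beats offline sync, 2FA, and the API redesign; loses to dark mode → score 3.
the API redesign: beats 2FA; loses to dark mode, offline sync, and SSO login → score 1.
dark mode has the best pairwise record.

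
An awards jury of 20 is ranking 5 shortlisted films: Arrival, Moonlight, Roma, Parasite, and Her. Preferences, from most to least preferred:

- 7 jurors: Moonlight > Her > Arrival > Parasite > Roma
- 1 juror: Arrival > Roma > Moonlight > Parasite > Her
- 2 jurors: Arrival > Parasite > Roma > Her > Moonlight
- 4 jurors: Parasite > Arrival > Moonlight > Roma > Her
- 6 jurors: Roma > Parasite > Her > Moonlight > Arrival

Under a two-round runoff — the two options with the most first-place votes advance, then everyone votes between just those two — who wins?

Round 1 first-place votes: Arrival 3, Moonlight 7, Roma 6, Parasite 4, Her 0.
Moonlight and Roma advance.
Runoff: Moonlight is preferred to Roma by 11 voters; Roma by 9.
Moonlight wins the runoff.

Moonlight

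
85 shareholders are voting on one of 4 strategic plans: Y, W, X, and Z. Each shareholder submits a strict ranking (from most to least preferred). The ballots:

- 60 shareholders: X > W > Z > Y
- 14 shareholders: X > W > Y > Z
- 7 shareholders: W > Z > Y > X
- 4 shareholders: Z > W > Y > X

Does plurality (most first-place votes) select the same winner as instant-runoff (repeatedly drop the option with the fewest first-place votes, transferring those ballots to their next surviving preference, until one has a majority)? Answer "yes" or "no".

yes

Plurality — first-place votes: Y 0, W 7, X 74, Z 4. Winner: X.
Instant-runoff — R1 Y 0, W 7, X 74, Z 4 (X winner). Winner: X.
The two methods agree.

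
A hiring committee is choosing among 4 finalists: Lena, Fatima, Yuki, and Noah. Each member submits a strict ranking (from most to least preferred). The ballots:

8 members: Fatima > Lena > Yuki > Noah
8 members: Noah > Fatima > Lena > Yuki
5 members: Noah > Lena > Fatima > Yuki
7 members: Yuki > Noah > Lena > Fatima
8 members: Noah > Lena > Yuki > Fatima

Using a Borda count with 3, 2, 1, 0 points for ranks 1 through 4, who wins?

Lena: 8·2 + 8·1 + 5·2 + 7·1 + 8·2 = 57
Fatima: 8·3 + 8·2 + 5·1 + 7·0 + 8·0 = 45
Yuki: 8·1 + 8·0 + 5·0 + 7·3 + 8·1 = 37
Noah: 8·0 + 8·3 + 5·3 + 7·2 + 8·3 = 77
Noah has the highest Borda score (77).

Noah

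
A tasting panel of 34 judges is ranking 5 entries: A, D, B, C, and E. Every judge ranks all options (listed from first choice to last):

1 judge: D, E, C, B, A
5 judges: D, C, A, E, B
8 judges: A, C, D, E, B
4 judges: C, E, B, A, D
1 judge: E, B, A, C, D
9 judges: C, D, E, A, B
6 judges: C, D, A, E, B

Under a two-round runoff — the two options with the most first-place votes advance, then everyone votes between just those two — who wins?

Round 1 first-place votes: A 8, D 6, B 0, C 19, E 1.
C and A advance.
Runoff: C is preferred to A by 25 voters; A by 9.
C wins the runoff.

C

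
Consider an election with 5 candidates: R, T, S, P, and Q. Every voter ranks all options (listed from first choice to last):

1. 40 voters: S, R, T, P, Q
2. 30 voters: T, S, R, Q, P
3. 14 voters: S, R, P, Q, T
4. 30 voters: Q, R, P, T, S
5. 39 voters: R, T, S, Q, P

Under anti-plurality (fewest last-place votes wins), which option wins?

R

Last-place votes: R 0, T 14, S 30, P 69, Q 40.
R is ranked last by the fewest voters, so R wins.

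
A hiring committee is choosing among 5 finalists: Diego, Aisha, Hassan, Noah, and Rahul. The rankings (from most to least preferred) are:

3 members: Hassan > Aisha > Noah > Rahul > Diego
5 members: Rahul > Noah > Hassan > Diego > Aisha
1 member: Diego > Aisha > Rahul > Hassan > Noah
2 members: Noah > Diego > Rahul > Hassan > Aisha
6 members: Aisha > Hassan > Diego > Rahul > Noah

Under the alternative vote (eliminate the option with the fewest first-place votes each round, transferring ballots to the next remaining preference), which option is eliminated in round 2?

Noah

Round 1: Diego 1, Aisha 6, Hassan 3, Noah 2, Rahul 5. Eliminate Diego.
Round 2: Aisha 7, Hassan 3, Noah 2, Rahul 5. Eliminate Noah.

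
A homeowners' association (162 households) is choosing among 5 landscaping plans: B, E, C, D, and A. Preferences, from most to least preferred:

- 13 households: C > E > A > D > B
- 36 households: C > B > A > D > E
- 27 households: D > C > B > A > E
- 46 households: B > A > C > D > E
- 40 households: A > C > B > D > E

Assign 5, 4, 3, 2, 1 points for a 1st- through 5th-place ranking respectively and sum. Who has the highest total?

B: 13·1 + 36·4 + 27·3 + 46·5 + 40·3 = 588
E: 13·4 + 36·1 + 27·1 + 46·1 + 40·1 = 201
C: 13·5 + 36·5 + 27·4 + 46·3 + 40·4 = 651
D: 13·2 + 36·2 + 27·5 + 46·2 + 40·2 = 405
A: 13·3 + 36·3 + 27·2 + 46·4 + 40·5 = 585
C has the highest Borda score (651).

C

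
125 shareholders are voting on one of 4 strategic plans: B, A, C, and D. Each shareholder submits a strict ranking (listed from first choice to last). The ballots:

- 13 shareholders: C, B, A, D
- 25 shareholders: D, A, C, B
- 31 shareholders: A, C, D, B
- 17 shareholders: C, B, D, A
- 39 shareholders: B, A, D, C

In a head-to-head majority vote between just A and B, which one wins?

B

Voters preferring A to B: 56; preferring B to A: 69.
B wins the head-to-head.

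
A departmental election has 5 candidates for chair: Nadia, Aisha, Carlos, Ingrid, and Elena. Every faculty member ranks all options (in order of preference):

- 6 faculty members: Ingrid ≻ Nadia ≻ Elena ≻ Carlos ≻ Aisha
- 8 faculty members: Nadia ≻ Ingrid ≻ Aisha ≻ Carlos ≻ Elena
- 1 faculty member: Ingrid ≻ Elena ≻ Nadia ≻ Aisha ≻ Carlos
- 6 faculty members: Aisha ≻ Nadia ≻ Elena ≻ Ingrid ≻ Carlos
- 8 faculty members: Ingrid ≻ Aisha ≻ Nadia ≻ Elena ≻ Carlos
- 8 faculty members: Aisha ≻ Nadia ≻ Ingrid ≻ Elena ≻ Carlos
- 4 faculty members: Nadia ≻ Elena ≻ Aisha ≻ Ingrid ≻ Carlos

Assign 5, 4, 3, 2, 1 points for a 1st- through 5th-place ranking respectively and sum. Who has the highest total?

Nadia

Nadia: 6·4 + 8·5 + 1·3 + 6·4 + 8·3 + 8·4 + 4·5 = 167
Aisha: 6·1 + 8·3 + 1·2 + 6·5 + 8·4 + 8·5 + 4·3 = 146
Carlos: 6·2 + 8·2 + 1·1 + 6·1 + 8·1 + 8·1 + 4·1 = 55
Ingrid: 6·5 + 8·4 + 1·5 + 6·2 + 8·5 + 8·3 + 4·2 = 151
Elena: 6·3 + 8·1 + 1·4 + 6·3 + 8·2 + 8·2 + 4·4 = 96
Nadia has the highest Borda score (167).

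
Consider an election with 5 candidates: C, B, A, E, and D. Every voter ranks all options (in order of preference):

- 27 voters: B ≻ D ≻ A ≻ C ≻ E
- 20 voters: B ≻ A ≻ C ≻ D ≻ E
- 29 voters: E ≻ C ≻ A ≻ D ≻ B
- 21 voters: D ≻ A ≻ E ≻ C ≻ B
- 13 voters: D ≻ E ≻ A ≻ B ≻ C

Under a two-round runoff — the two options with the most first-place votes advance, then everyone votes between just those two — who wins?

Round 1 first-place votes: C 0, B 47, A 0, E 29, D 34.
B and D advance.
Runoff: B is preferred to D by 47 voters; D by 63.
D wins the runoff.

D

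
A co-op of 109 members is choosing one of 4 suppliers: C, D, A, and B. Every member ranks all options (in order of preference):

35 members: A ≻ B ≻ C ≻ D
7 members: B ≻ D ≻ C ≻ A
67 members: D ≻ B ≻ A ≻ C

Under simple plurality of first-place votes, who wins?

D

First-place votes: C 0, D 67, A 35, B 7.
D has the most first-place votes.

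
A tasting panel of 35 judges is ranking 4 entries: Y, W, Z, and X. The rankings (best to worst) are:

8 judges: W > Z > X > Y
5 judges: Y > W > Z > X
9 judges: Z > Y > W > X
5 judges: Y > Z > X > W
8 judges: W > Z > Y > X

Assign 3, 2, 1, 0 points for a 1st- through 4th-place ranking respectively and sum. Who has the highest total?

Z

Y: 8·0 + 5·3 + 9·2 + 5·3 + 8·1 = 56
W: 8·3 + 5·2 + 9·1 + 5·0 + 8·3 = 67
Z: 8·2 + 5·1 + 9·3 + 5·2 + 8·2 = 74
X: 8·1 + 5·0 + 9·0 + 5·1 + 8·0 = 13
Z has the highest Borda score (74).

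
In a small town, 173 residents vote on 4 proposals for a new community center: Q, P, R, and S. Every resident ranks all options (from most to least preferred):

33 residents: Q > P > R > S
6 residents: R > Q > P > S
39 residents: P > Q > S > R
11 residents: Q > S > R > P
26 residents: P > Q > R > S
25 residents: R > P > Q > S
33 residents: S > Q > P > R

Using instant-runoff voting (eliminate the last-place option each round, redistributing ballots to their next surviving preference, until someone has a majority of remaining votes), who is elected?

Round 1: Q 44, P 65, R 31, S 33. Eliminate R.
Round 2: Q 50, P 90, S 33. P has a majority.

P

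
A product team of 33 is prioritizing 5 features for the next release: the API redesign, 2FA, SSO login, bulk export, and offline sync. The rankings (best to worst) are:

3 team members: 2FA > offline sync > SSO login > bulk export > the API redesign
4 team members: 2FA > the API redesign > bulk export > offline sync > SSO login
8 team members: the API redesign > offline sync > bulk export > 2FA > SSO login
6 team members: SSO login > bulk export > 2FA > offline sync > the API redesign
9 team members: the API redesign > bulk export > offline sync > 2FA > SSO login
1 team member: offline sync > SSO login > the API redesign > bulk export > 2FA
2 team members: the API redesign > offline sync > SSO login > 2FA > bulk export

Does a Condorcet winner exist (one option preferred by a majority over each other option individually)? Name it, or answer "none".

the API redesign vs 2FA: 20–13 for the API redesign.
the API redesign vs SSO login: 23–10 for the API redesign.
the API redesign vs bulk export: 24–9 for the API redesign.
the API redesign vs offline sync: 23–10 for the API redesign.
the API redesign beats every other option head-to-head.

the API redesign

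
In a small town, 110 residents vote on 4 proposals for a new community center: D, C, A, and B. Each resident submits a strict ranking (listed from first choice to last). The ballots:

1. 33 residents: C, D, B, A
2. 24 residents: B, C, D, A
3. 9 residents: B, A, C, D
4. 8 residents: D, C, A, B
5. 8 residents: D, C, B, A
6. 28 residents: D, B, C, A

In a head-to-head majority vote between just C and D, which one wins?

C

Voters preferring C to D: 66; preferring D to C: 44.
C wins the head-to-head.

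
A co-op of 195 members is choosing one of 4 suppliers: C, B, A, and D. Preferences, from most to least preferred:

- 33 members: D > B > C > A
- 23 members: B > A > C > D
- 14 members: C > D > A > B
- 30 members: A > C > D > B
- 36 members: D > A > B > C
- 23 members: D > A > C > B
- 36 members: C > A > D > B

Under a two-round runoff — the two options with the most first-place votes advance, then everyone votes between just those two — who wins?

Round 1 first-place votes: C 50, B 23, A 30, D 92.
D and C advance.
Runoff: D is preferred to C by 92 voters; C by 103.
C wins the runoff.

C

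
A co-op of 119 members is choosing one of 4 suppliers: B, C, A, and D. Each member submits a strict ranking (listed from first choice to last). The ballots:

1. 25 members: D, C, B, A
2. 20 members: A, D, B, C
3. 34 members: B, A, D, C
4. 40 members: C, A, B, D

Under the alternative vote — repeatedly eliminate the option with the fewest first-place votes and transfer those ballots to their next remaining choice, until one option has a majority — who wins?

D

Round 1: B 34, C 40, A 20, D 25. Eliminate A.
Round 2: B 34, C 40, D 45. Eliminate B.
Round 3: C 40, D 79. D has a majority.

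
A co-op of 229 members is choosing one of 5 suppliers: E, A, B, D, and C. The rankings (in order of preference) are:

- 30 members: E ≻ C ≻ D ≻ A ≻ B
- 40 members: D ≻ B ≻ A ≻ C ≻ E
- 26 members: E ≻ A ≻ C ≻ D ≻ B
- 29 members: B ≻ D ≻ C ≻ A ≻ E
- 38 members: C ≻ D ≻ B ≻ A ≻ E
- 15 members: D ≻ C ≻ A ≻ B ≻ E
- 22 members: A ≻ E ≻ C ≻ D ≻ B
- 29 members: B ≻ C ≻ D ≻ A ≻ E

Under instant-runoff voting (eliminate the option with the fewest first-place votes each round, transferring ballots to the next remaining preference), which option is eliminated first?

Round 1: E 56, A 22, B 58, D 55, C 38. Eliminate A.

A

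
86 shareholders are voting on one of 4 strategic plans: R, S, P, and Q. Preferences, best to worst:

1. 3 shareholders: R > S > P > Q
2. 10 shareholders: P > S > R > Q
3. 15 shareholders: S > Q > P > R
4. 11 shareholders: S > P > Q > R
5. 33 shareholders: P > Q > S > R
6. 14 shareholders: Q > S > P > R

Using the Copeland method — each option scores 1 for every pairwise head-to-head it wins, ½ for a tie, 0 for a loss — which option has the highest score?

R: loses to S, P, and Q → score 0.
S: beats R; ties P; loses to Q → score 1.5.
P: beats R and Q; ties S → score 2.5.
Q: beats R and S; loses to P → score 2.
P has the best pairwise record.

P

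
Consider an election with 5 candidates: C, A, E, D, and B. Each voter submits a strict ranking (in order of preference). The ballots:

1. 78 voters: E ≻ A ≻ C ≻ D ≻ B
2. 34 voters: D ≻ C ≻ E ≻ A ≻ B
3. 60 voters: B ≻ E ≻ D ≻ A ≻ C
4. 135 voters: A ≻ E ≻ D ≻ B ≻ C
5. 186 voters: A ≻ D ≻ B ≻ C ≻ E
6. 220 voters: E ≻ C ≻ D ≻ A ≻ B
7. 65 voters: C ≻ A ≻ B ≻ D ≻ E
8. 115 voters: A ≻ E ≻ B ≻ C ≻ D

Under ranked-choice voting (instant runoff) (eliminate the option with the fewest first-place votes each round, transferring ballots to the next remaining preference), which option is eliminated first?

D

Round 1: C 65, A 436, E 298, D 34, B 60. Eliminate D.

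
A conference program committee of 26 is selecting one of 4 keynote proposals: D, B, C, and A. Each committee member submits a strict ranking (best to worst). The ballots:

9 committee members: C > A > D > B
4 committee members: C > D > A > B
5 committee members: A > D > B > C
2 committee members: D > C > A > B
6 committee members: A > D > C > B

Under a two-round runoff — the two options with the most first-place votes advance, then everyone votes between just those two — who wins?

C

Round 1 first-place votes: D 2, B 0, C 13, A 11.
C and A advance.
Runoff: C is preferred to A by 15 voters; A by 11.
C wins the runoff.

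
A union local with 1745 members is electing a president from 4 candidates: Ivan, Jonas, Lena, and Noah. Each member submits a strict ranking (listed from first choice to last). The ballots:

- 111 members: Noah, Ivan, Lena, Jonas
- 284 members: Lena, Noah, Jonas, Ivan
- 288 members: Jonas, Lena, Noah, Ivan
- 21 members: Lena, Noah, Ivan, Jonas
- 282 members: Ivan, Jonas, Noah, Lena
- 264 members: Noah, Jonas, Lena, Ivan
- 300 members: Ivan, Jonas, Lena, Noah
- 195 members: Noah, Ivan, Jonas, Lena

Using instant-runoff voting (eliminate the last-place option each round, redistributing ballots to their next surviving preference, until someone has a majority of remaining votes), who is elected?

Ivan

Round 1: Ivan 582, Jonas 288, Lena 305, Noah 570. Eliminate Jonas.
Round 2: Ivan 582, Lena 593, Noah 570. Eliminate Noah.
Round 3: Ivan 888, Lena 857. Ivan has a majority.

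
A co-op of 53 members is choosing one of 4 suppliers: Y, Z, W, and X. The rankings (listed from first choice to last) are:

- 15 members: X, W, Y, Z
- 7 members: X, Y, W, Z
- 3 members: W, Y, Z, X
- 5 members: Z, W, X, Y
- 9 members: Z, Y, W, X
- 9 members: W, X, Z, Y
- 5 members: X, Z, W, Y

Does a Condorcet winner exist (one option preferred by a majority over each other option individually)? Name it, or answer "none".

X

X vs Y: 41–12 for X.
X vs Z: 36–17 for X.
X vs W: 27–26 for X.
X beats every other option head-to-head.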